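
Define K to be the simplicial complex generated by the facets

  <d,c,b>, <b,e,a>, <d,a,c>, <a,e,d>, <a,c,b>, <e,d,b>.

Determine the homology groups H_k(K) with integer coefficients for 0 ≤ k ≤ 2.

H_0 ≅ Z,  H_1 = 0,  H_2 ≅ Z.

K has 5 vertices, 9 edges, 6 triangles.
rank ∂_0 = 0, rank ∂_1 = 4 ⇒ b_0 = 5 − 0 − 4 = 1; all invariant factors of ∂_1 are 1 so no torsion. So H_0 = Z.
rank ∂_1 = 4, rank ∂_2 = 5 ⇒ b_1 = 9 − 4 − 5 = 0; all invariant factors of ∂_2 are 1 so no torsion. So H_1 = 0.
rank ∂_2 = 5, rank ∂_3 = 0 ⇒ b_2 = 6 − 5 − 0 = 1. So H_2 = Z.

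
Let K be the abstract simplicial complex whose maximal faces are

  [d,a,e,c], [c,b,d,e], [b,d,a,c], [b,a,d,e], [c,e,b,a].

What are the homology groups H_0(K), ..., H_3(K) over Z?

K has 5 vertices, 10 edges, 10 triangles, 5 3-simplices.
rank ∂_0 = 0, rank ∂_1 = 4 ⇒ b_0 = 5 − 0 − 4 = 1; all invariant factors of ∂_1 are 1 so no torsion. So H_0 ≅ Z.
rank ∂_1 = 4, rank ∂_2 = 6 ⇒ b_1 = 10 − 4 − 6 = 0; all invariant factors of ∂_2 are 1 so no torsion. So H_1 ≅ 0.
rank ∂_2 = 6, rank ∂_3 = 4 ⇒ b_2 = 10 − 6 − 4 = 0; all invariant factors of ∂_3 are 1 so no torsion. So H_2 ≅ 0.
rank ∂_3 = 4, rank ∂_4 = 0 ⇒ b_3 = 5 − 4 − 0 = 1. So H_3 ≅ Z.

H_0 = Z,  H_1 = 0,  H_2 = 0,  H_3 = Z.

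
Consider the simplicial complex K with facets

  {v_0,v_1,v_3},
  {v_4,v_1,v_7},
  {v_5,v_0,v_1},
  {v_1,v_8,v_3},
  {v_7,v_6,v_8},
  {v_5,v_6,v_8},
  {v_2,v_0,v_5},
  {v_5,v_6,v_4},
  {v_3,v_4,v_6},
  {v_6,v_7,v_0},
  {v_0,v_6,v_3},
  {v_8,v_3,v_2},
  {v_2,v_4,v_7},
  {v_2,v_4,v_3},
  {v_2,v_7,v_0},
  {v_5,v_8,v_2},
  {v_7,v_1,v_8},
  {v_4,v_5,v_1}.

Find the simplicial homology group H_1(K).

H_1 = Z^2.

K has 9 vertices, 27 edges, 18 triangles.
rank ∂_1 = 8, rank ∂_2 = 17 ⇒ b_1 = 27 − 8 − 17 = 2; all invariant factors of ∂_2 are 1 so no torsion. So H_1 = Z^2.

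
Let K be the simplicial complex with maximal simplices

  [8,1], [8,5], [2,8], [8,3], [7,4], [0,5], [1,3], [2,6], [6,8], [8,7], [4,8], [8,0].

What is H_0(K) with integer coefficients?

H_0 ≅ Z.

We work with the vertex ordering 0 < 1 < 2 < 3 < 4 < 5 < 6 < 7 < 8. The simplices of K, each written with vertices in increasing order, are:

  0-simplices (9): [0], [1], [2], [3], [4], [5], [6], [7], [8]
  1-simplices (12): [0,5], [0,8], [1,3], [1,8], [2,6], [2,8], [3,8], [4,7], [4,8], [5,8], [6,8], [7,8]

so the chain groups are C_0 ≅ Z^9, C_1 ≅ Z^12.

The boundary map ∂_1: C_1 → C_0 is given by ∂[p,q] = [q] − [p].
As a 9×12 matrix over Z this has rank 8, with invariant factors (1,1,1,1,1,1,1,1).

Reading off H_k = ker ∂_k / im ∂_{k+1}:

  H_0: rank C_0 − rank ∂_1 = 9 − 8 = 1, and the invariant factors of ∂_1 are all 1, so H_0 ≅ Z.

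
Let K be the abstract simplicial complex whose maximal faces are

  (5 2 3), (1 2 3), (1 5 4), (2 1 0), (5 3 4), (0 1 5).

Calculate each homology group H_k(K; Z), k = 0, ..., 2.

Fix the vertex order 0 < 1 < 2 < 3 < 4 < 5 and write every simplex with vertices in increasing order. Then dim K = 2 and the simplices of K are:

  0-simplices (6): [0], [1], [2], [3], [4], [5]
  1-simplices (12): [0,1], [0,2], [0,5], [1,2], [1,3], [1,4], [1,5], [2,3], [2,5], [3,4], [3,5], [4,5]
  2-simplices (6): [0,1,2], [0,1,5], [1,2,3], [1,4,5], [2,3,5], [3,4,5]

so the chain groups are C_0 ≅ Z^6, C_1 ≅ Z^12, C_2 ≅ Z^6.

Boundary ∂_1: C_1 → C_0 is given by ∂[p,q] = [q] − [p].
As a 6×12 matrix over Z this has rank 5, with invariant factors (1,1,1,1,1).

The boundary map ∂_2: C_2 → C_1 acts by ∂[p,q,r] = [q,r] − [p,r] + [p,q]. For instance
  ∂[3,4,5] = [4,5] − [3,5] + [3,4],
  ∂[0,1,5] = [1,5] − [0,5] + [0,1].
The resulting 12×6 matrix has rank 6, and its Smith normal form has invariant factors (1,1,1,1,1,1).

Reading off H_k = ker ∂_k / im ∂_{k+1}:

  H_0: rank C_0 − rank ∂_1 = 6 − 5 = 1, and the invariant factors of ∂_1 are all 1, so H_0 = Z.
  H_1: rank ker ∂_1 − rank ∂_2 = (12 − 5) − 6 = 1, and the invariant factors of ∂_2 are all 1, so H_1 = Z.
  H_2: rank ker ∂_2 − rank ∂_3 = (6 − 6) − 0 = 0, and there is no ∂_3, so H_2 = 0.

As a check, the Euler characteristic is 6 − 12 + 6 = 0, which agrees with 1 − 1 + 0 = 0.

H_0 ≅ Z,  H_1 ≅ Z,  H_2 = 0.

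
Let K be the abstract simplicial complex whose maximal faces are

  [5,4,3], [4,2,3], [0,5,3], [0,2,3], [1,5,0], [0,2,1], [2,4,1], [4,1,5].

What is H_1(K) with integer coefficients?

Fix the vertex order 0 < 1 < 2 < 3 < 4 < 5 and write every simplex with vertices in increasing order. Then dim K = 2 and the simplices of K are:

  0-simplices (6): [0], [1], [2], [3], [4], [5]
  1-simplices (12): [0,1], [0,2], [0,3], [0,5], [1,2], [1,4], [1,5], [2,3], [2,4], [3,4], [3,5], [4,5]
  2-simplices (8): [0,1,2], [0,1,5], [0,2,3], [0,3,5], [1,2,4], [1,4,5], [2,3,4], [3,4,5]

so the chain groups are C_0 ≅ Z^6, C_1 ≅ Z^12, C_2 ≅ Z^8.

∂_1: C_1 → C_0 maps an edge to its endpoints' difference, ∂[p,q] = q − p. For instance
  ∂[0,2] = [2] − [0].
The 6×12 boundary matrix has rank 5 and Smith normal form diag(1,1,1,1,1).

Boundary ∂_2: C_2 → C_1 sends each 2-simplex [p,q,r] to [q,r] − [p,r] + [p,q]. For instance
  ∂[0,2,3] = [2,3] − [0,3] + [0,2],
  ∂[0,1,2] = [1,2] − [0,2] + [0,1].
The resulting 12×8 matrix has rank 7, and its Smith normal form has invariant factors (1,1,1,1,1,1,1).

Now H_k = ker ∂_k / im ∂_{k+1}, so:

  H_1: rank ker ∂_1 − rank ∂_2 = (12 − 5) − 7 = 0, and the invariant factors of ∂_2 are all 1, so H_1 ≅ 0.

H_1 ≅ 0.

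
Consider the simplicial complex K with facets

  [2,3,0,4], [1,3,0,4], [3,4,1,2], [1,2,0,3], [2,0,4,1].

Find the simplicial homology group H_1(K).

Order the vertices as 0 < 1 < 2 < 3 < 4. Listing each simplex with vertices in this order, K has dimension 3 with simplices:

  0-simplices (5): [0], [1], [2], [3], [4]
  1-simplices (10): [0,1], [0,2], [0,3], [0,4], [1,2], [1,3], [1,4], [2,3], [2,4], [3,4]
  2-simplices (10): [0,1,2], [0,1,3], [0,1,4], [0,2,3], [0,2,4], [0,3,4], [1,2,3], [1,2,4], [1,3,4], [2,3,4]
  3-simplices (5): [0,1,2,3], [0,1,2,4], [0,1,3,4], [0,2,3,4], [1,2,3,4]

so the chain groups are C_0 ≅ Z^5, C_1 ≅ Z^10, C_2 ≅ Z^10, C_3 ≅ Z^5.

The boundary map ∂_1: C_1 → C_0 sends each edge [p,q] (with p < q) to q − p.
The 5×10 boundary matrix has rank 4 and Smith normal form diag(1,1,1,1).

∂_2: C_2 → C_1 sends each 2-simplex [p,q,r] to [q,r] − [p,r] + [p,q]. For instance
  ∂[0,1,2] = [1,2] − [0,2] + [0,1],
  ∂[0,3,4] = [3,4] − [0,4] + [0,3].
This gives a 10×10 integer matrix of rank 6; reducing to Smith normal form yields diagonal entries (1,1,1,1,1,1).

∂_3: C_3 → C_2 sends each 3-simplex σ to the alternating sum Σ_i (−1)^i (σ with its i-th vertex removed). For instance
  ∂[1,2,3,4] = [2,3,4] − [1,3,4] + [1,2,4] − [1,2,3],
  ∂[0,1,2,4] = [1,2,4] − [0,2,4] + [0,1,4] − [0,1,2].
This gives a 10×5 integer matrix of rank 4; reducing to Smith normal form yields diagonal entries (1,1,1,1).

From H_k ≅ ker(∂_k) / im(∂_{k+1}) we obtain:

  H_1: rank ker ∂_1 − rank ∂_2 = (10 − 4) − 6 = 0, and the invariant factors of ∂_2 are all 1, so H_1 = 0.

H_1 = 0.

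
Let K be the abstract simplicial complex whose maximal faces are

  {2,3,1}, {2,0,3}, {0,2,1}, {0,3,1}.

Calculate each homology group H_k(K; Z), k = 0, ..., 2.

H_0 = Z,  H_1 = 0,  H_2 = Z.

We work with the vertex ordering 0 < 1 < 2 < 3. The simplices of K, each written with vertices in increasing order, are:

  0-simplices (4): [0], [1], [2], [3]
  1-simplices (6): [0,1], [0,2], [0,3], [1,2], [1,3], [2,3]
  2-simplices (4): [0,1,2], [0,1,3], [0,2,3], [1,2,3]

giving chain groups C_0 ≅ Z^4, C_1 ≅ Z^6, C_2 ≅ Z^4.

∂_1: C_1 → C_0 is given by ∂[p,q] = [q] − [p]. For instance
  ∂[0,2] = [2] − [0].
As a 4×6 matrix over Z this has rank 3, with invariant factors (1,1,1).

Boundary ∂_2: C_2 → C_1 acts by ∂[p,q,r] = [q,r] − [p,r] + [p,q]. For instance
  ∂[0,2,3] = [2,3] − [0,3] + [0,2],
  ∂[0,1,2] = [1,2] − [0,2] + [0,1].
The resulting 6×4 matrix has rank 3, and its Smith normal form has invariant factors (1,1,1).

Reading off H_k = ker ∂_k / im ∂_{k+1}:

  H_0: rank C_0 − rank ∂_1 = 4 − 3 = 1, and the invariant factors of ∂_1 are all 1, so H_0 = Z.
  H_1: rank ker ∂_1 − rank ∂_2 = (6 − 3) − 3 = 0, and the invariant factors of ∂_2 are all 1, so H_1 = 0.
  H_2: rank ker ∂_2 − rank ∂_3 = (4 − 3) − 0 = 1, and there is no ∂_3, so H_2 = Z.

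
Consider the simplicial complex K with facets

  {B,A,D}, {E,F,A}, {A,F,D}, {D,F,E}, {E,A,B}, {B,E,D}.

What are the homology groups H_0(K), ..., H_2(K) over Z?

We work with the vertex ordering A < B < D < E < F. The simplices of K, each written with vertices in increasing order, are:

  0-simplices (5): A, B, D, E, F
  1-simplices (9): AB, AD, AE, AF, BD, BE, DE, DF, EF
  2-simplices (6): ABD, ABE, ADF, AEF, BDE, DEF

so the chain groups are C_0 ≅ Z^5, C_1 ≅ Z^9, C_2 ≅ Z^6.

Boundary ∂_1: C_1 → C_0 sends each edge [p,q] (with p < q) to q − p.
This gives a 5×9 integer matrix of rank 4; reducing to Smith normal form yields diagonal entries (1,1,1,1).

The boundary map ∂_2: C_2 → C_1 maps a triangle to the signed sum of its edges. For instance
  ∂ADF = DF − AF + AD,
  ∂DEF = EF − DF + DE.
The 9×6 boundary matrix has rank 5 and Smith normal form diag(1,1,1,1,1).

From H_k ≅ ker(∂_k) / im(∂_{k+1}) we obtain:

  H_0: rank C_0 − rank ∂_1 = 5 − 4 = 1, and the invariant factors of ∂_1 are all 1, so H_0 ≅ Z.
  H_1: rank ker ∂_1 − rank ∂_2 = (9 − 4) − 5 = 0, and the invariant factors of ∂_2 are all 1, so H_1 ≅ 0.
  H_2: rank ker ∂_2 − rank ∂_3 = (6 − 5) − 0 = 1, and there is no ∂_3, so H_2 ≅ Z.

As a check, the Euler characteristic is 5 − 9 + 6 = 2, which agrees with 1 − 0 + 1 = 2.

H_0 ≅ Z,  H_1 = 0,  H_2 ≅ Z.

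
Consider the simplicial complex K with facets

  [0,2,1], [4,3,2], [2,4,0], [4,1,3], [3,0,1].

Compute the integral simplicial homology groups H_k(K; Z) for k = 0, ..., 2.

Order the vertices as 0 < 1 < 2 < 3 < 4. Listing each simplex with vertices in this order, K has dimension 2 with simplices:

  0-simplices (5): [0], [1], [2], [3], [4]
  1-simplices (10): [0,1], [0,2], [0,3], [0,4], [1,2], [1,3], [1,4], [2,3], [2,4], [3,4]
  2-simplices (5): [0,1,2], [0,1,3], [0,2,4], [1,3,4], [2,3,4]

so the chain groups are C_0 ≅ Z^5, C_1 ≅ Z^10, C_2 ≅ Z^5.

Boundary ∂_1: C_1 → C_0 maps an edge to its endpoints' difference, ∂[p,q] = q − p. For instance
  ∂[1,4] = [4] − [1].
As a 5×10 matrix over Z this has rank 4, with invariant factors (1,1,1,1).

The boundary map ∂_2: C_2 → C_1 maps a triangle to the signed sum of its edges. For instance
  ∂[1,3,4] = [3,4] − [1,4] + [1,3],
  ∂[0,1,3] = [1,3] − [0,3] + [0,1].
The 10×5 boundary matrix has rank 5 and Smith normal form diag(1,1,1,1,1).

Computing H_k = (kernel of ∂_k) / (image of ∂_{k+1}):

  H_0: rank C_0 − rank ∂_1 = 5 − 4 = 1, and the invariant factors of ∂_1 are all 1, so H_0 = Z.
  H_1: rank ker ∂_1 − rank ∂_2 = (10 − 4) − 5 = 1, and the invariant factors of ∂_2 are all 1, so H_1 = Z.
  H_2: rank ker ∂_2 − rank ∂_3 = (5 − 5) − 0 = 0, and there is no ∂_3, so H_2 = 0.

H_0 = Z,  H_1 = Z,  H_2 = 0.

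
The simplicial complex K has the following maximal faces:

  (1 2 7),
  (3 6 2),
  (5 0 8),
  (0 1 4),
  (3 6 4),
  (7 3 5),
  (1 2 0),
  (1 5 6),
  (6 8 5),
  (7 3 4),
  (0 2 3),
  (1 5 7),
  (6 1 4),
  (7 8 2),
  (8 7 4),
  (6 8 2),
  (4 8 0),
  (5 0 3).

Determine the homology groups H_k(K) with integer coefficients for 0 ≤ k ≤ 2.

Order the vertices as 0 < 1 < 2 < 3 < 4 < 5 < 6 < 7 < 8. Listing each simplex with vertices in this order, K has dimension 2 with simplices:

  0-simplices (9): [0], [1], [2], [3], [4], [5], [6], [7], [8]
  1-simplices (27): (27 of them)
  2-simplices (18): [0,1,2], [0,1,4], [0,2,3], [0,3,5], [0,4,8], [0,5,8], [1,2,7], [1,4,6], [1,5,6], [1,5,7], [2,3,6], [2,6,8], [2,7,8], [3,4,6], [3,4,7], [3,5,7], [4,7,8], [5,6,8]

so the chain groups are C_0 ≅ Z^9, C_1 ≅ Z^27, C_2 ≅ Z^18.

∂_1: C_1 → C_0 sends each edge [p,q] (with p < q) to q − p.
As a 9×27 matrix over Z this has rank 8, with invariant factors (1,1,1,1,1,1,1,1).

Boundary ∂_2: C_2 → C_1 acts by ∂[p,q,r] = [q,r] − [p,r] + [p,q]. For instance
  ∂[5,6,8] = [6,8] − [5,8] + [5,6],
  ∂[0,1,2] = [1,2] − [0,2] + [0,1].
As a 27×18 matrix over Z this has rank 17, with invariant factors (1,1,1,1,1,1,1,1,1,1,1,1,1,1,1,1,1).

Computing H_k = (kernel of ∂_k) / (image of ∂_{k+1}):

  H_0: rank C_0 − rank ∂_1 = 9 − 8 = 1, and the invariant factors of ∂_1 are all 1, so H_0 = Z.
  H_1: rank ker ∂_1 − rank ∂_2 = (27 − 8) − 17 = 2, and the invariant factors of ∂_2 are all 1, so H_1 = Z^2.
  H_2: rank ker ∂_2 − rank ∂_3 = (18 − 17) − 0 = 1, and there is no ∂_3, so H_2 = Z.

H_0 ≅ Z,  H_1 ≅ Z^2,  H_2 ≅ Z.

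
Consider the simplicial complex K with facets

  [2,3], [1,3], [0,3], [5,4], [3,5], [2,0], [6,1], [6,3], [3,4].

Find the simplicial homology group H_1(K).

H_1 = Z^3.

Fix the vertex order 0 < 1 < 2 < 3 < 4 < 5 < 6 and write every simplex with vertices in increasing order. Then dim K = 1 and the simplices of K are:

  0-simplices (7): [0], [1], [2], [3], [4], [5], [6]
  1-simplices (9): [0,2], [0,3], [1,3], [1,6], [2,3], [3,4], [3,5], [3,6], [4,5]

so the chain groups are C_0 ≅ Z^7, C_1 ≅ Z^9.

Boundary ∂_1: C_1 → C_0 maps an edge to its endpoints' difference, ∂[p,q] = q − p.
The 7×9 boundary matrix has rank 6 and Smith normal form diag(1,1,1,1,1,1).

Now H_k = ker ∂_k / im ∂_{k+1}, so:

  H_1: rank ker ∂_1 − rank ∂_2 = (9 − 6) − 0 = 3, and there is no ∂_2, so H_1 = Z^3.

(K is a triangulation of a wedge of 3 circles.)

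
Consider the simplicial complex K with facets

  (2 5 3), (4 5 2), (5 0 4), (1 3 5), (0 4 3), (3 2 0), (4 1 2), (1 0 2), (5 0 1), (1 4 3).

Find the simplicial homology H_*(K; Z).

We work with the vertex ordering 0 < 1 < 2 < 3 < 4 < 5. The simplices of K, each written with vertices in increasing order, are:

  0-simplices (6): [0], [1], [2], [3], [4], [5]
  1-simplices (15): [0,1], [0,2], [0,3], [0,4], [0,5], [1,2], [1,3], [1,4], [1,5], [2,3], [2,4], [2,5], [3,4], [3,5], [4,5]
  2-simplices (10): [0,1,2], [0,1,5], [0,2,3], [0,3,4], [0,4,5], [1,2,4], [1,3,4], [1,3,5], [2,3,5], [2,4,5]

giving chain groups C_0 ≅ Z^6, C_1 ≅ Z^15, C_2 ≅ Z^10.

The boundary map ∂_1: C_1 → C_0 maps an edge to its endpoints' difference, ∂[p,q] = q − p. For instance
  ∂[0,4] = [4] − [0].
This gives a 6×15 integer matrix of rank 5; reducing to Smith normal form yields diagonal entries (1,1,1,1,1).

Boundary ∂_2: C_2 → C_1 acts by ∂[p,q,r] = [q,r] − [p,r] + [p,q]. For instance
  ∂[0,2,3] = [2,3] − [0,3] + [0,2],
  ∂[1,2,4] = [2,4] − [1,4] + [1,2].
The resulting 15×10 matrix has rank 10, and its Smith normal form has invariant factors (1,1,1,1,1,1,1,1,1,2).

Reading off H_k = ker ∂_k / im ∂_{k+1}:

  H_0: rank C_0 − rank ∂_1 = 6 − 5 = 1, and the invariant factors of ∂_1 are all 1, so H_0 ≅ Z.
  H_1: rank ker ∂_1 − rank ∂_2 = (15 − 5) − 10 = 0, and ∂_2 has invariant factor 2 > 1, so H_1 ≅ Z_2.
  H_2: rank ker ∂_2 − rank ∂_3 = (10 − 10) − 0 = 0, and there is no ∂_3, so H_2 ≅ 0.

H_0 ≅ Z,  H_1 ≅ Z_2,  H_2 = 0.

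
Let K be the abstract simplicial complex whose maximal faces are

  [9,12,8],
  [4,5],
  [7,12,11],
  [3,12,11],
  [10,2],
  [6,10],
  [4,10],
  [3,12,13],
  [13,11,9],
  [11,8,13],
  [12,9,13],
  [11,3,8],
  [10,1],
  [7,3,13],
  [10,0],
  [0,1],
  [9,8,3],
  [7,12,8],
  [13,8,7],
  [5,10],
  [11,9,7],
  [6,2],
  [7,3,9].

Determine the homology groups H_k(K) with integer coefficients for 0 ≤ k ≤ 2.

We work with the vertex ordering 0 < 1 < 2 < 3 < 4 < 5 < 6 < 7 < 8 < 9 < 10 < 11 < 12 < 13. The simplices of K, each written with vertices in increasing order, are:

  0-simplices (14): [0], [1], [2], [3], [4], [5], [6], [7], [8], [9], [10], [11], [12], [13]
  1-simplices (30): (30 of them)
  2-simplices (14): [3,7,9], [3,7,13], [3,8,9], [3,8,11], [3,11,12], [3,12,13], [7,8,12], [7,8,13], [7,9,11], [7,11,12], [8,9,12], [8,11,13], [9,11,13], [9,12,13]

giving chain groups C_0 ≅ Z^14, C_1 ≅ Z^30, C_2 ≅ Z^14.

Boundary ∂_1: C_1 → C_0 is given by ∂[p,q] = [q] − [p].
As a 14×30 matrix over Z this has rank 12, with invariant factors (1,1,1,1,1,1,1,1,1,1,1,1).

Boundary ∂_2: C_2 → C_1 sends each 2-simplex [p,q,r] to [q,r] − [p,r] + [p,q]. For instance
  ∂[3,7,13] = [7,13] − [3,13] + [3,7],
  ∂[7,11,12] = [11,12] − [7,12] + [7,11].
The resulting 30×14 matrix has rank 13, and its Smith normal form has invariant factors (1,1,1,1,1,1,1,1,1,1,1,1,1).

Reading off H_k = ker ∂_k / im ∂_{k+1}:

  H_0: rank C_0 − rank ∂_1 = 14 − 12 = 2, and the invariant factors of ∂_1 are all 1, so H_0 = Z^2.
  H_1: rank ker ∂_1 − rank ∂_2 = (30 − 12) − 13 = 5, and the invariant factors of ∂_2 are all 1, so H_1 = Z^5.
  H_2: rank ker ∂_2 − rank ∂_3 = (14 − 13) − 0 = 1, and there is no ∂_3, so H_2 = Z.

As a check, the Euler characteristic is 14 − 30 + 14 = -2, which agrees with 2 − 5 + 1 = -2.
(K is a triangulation of the disjoint union of the torus T^2 and a wedge of 3 circles.)

H_0 ≅ Z^2,  H_1 ≅ Z^5,  H_2 ≅ Z.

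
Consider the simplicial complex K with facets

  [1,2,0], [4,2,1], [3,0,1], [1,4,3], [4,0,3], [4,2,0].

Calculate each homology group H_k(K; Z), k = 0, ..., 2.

H_0 ≅ Z,  H_1 = 0,  H_2 ≅ Z.

K has 5 vertices, 9 edges, 6 triangles.
rank ∂_0 = 0, rank ∂_1 = 4 ⇒ b_0 = 5 − 0 − 4 = 1; all invariant factors of ∂_1 are 1 so no torsion. So H_0 ≅ Z.
rank ∂_1 = 4, rank ∂_2 = 5 ⇒ b_1 = 9 − 4 − 5 = 0; all invariant factors of ∂_2 are 1 so no torsion. So H_1 ≅ 0.
rank ∂_2 = 5, rank ∂_3 = 0 ⇒ b_2 = 6 − 5 − 0 = 1. So H_2 ≅ Z.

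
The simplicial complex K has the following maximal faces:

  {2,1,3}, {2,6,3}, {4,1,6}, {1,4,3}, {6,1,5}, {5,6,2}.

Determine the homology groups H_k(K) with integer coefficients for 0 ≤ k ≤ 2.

Fix the vertex order 1 < 2 < 3 < 4 < 5 < 6 and write every simplex with vertices in increasing order. Then dim K = 2 and the simplices of K are:

  0-simplices (6): [1], [2], [3], [4], [5], [6]
  1-simplices (12): [1,2], [1,3], [1,4], [1,5], [1,6], [2,3], [2,5], [2,6], [3,4], [3,6], [4,6], [5,6]
  2-simplices (6): [1,2,3], [1,3,4], [1,4,6], [1,5,6], [2,3,6], [2,5,6]

giving chain groups C_0 ≅ Z^6, C_1 ≅ Z^12, C_2 ≅ Z^6.

The boundary map ∂_1: C_1 → C_0 maps an edge to its endpoints' difference, ∂[p,q] = q − p. For instance
  ∂[4,6] = [6] − [4].
This gives a 6×12 integer matrix of rank 5; reducing to Smith normal form yields diagonal entries (1,1,1,1,1).

The boundary map ∂_2: C_2 → C_1 acts by ∂[p,q,r] = [q,r] − [p,r] + [p,q]. For instance
  ∂[1,4,6] = [4,6] − [1,6] + [1,4],
  ∂[1,5,6] = [5,6] − [1,6] + [1,5].
As a 12×6 matrix over Z this has rank 6, with invariant factors (1,1,1,1,1,1).

Computing H_k = (kernel of ∂_k) / (image of ∂_{k+1}):

  H_0: rank C_0 − rank ∂_1 = 6 − 5 = 1, and the invariant factors of ∂_1 are all 1, so H_0 ≅ Z.
  H_1: rank ker ∂_1 − rank ∂_2 = (12 − 5) − 6 = 1, and the invariant factors of ∂_2 are all 1, so H_1 ≅ Z.
  H_2: rank ker ∂_2 − rank ∂_3 = (6 − 6) − 0 = 0, and there is no ∂_3, so H_2 ≅ 0.

H_0 = Z,  H_1 = Z,  H_2 = 0.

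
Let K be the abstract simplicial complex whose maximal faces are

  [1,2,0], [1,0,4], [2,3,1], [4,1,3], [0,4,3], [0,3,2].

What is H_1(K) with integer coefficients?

H_1 = 0.

Order the vertices as 0 < 1 < 2 < 3 < 4. Listing each simplex with vertices in this order, K has dimension 2 with simplices:

  0-simplices (5): [0], [1], [2], [3], [4]
  1-simplices (9): [0,1], [0,2], [0,3], [0,4], [1,2], [1,3], [1,4], [2,3], [3,4]
  2-simplices (6): [0,1,2], [0,1,4], [0,2,3], [0,3,4], [1,2,3], [1,3,4]

giving chain groups C_0 ≅ Z^5, C_1 ≅ Z^9, C_2 ≅ Z^6.

The boundary map ∂_1: C_1 → C_0 maps an edge to its endpoints' difference, ∂[p,q] = q − p. For instance
  ∂[0,4] = [4] − [0].
The resulting 5×9 matrix has rank 4, and its Smith normal form has invariant factors (1,1,1,1).

Boundary ∂_2: C_2 → C_1 acts by ∂[p,q,r] = [q,r] − [p,r] + [p,q]. For instance
  ∂[0,1,2] = [1,2] − [0,2] + [0,1],
  ∂[0,2,3] = [2,3] − [0,3] + [0,2].
This gives a 9×6 integer matrix of rank 5; reducing to Smith normal form yields diagonal entries (1,1,1,1,1).

Computing H_k = (kernel of ∂_k) / (image of ∂_{k+1}):

  H_1: rank ker ∂_1 − rank ∂_2 = (9 − 4) − 5 = 0, and the invariant factors of ∂_2 are all 1, so H_1 = 0.

(K is a triangulation of the 2-sphere S^2.)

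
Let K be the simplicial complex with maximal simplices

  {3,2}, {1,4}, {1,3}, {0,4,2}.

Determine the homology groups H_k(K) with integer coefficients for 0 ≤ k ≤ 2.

H_0 = Z,  H_1 = Z,  H_2 = 0.

Order the vertices as 0 < 1 < 2 < 3 < 4. Listing each simplex with vertices in this order, K has dimension 2 with simplices:

  0-simplices (5): [0], [1], [2], [3], [4]
  1-simplices (6): [0,2], [0,4], [1,3], [1,4], [2,3], [2,4]
  2-simplices (1): [0,2,4]

so the chain groups are C_0 ≅ Z^5, C_1 ≅ Z^6, C_2 ≅ Z^1.

The boundary map ∂_1: C_1 → C_0 sends each edge [p,q] (with p < q) to q − p. For instance
  ∂[0,4] = [4] − [0].
The resulting 5×6 matrix has rank 4, and its Smith normal form has invariant factors (1,1,1,1).

The boundary map ∂_2: C_2 → C_1 acts by ∂[p,q,r] = [q,r] − [p,r] + [p,q]. For instance
  ∂[0,2,4] = [2,4] − [0,4] + [0,2].
This gives a 6×1 integer matrix of rank 1; reducing to Smith normal form yields diagonal entries (1).

From H_k ≅ ker(∂_k) / im(∂_{k+1}) we obtain:

  H_0: rank C_0 − rank ∂_1 = 5 − 4 = 1, and the invariant factors of ∂_1 are all 1, so H_0 ≅ Z.
  H_1: rank ker ∂_1 − rank ∂_2 = (6 − 4) − 1 = 1, and the invariant factors of ∂_2 are all 1, so H_1 ≅ Z.
  H_2: rank ker ∂_2 − rank ∂_3 = (1 − 1) − 0 = 0, and there is no ∂_3, so H_2 ≅ 0.

As a check, the Euler characteristic is 5 − 6 + 1 = 0, which agrees with 1 − 1 + 0 = 0.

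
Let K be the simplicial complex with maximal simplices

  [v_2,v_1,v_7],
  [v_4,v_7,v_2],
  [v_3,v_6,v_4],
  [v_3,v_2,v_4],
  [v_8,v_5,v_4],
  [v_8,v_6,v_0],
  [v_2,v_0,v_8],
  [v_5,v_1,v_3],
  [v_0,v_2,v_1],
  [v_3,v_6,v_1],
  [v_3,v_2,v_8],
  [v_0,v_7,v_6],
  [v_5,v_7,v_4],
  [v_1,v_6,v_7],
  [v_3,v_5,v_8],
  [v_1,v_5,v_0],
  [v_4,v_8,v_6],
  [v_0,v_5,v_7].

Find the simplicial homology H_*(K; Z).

H_0 ≅ Z,  H_1 ≅ Z ⊕ Z_2,  H_2 = 0.

Order the vertices as v_0 < v_1 < v_2 < v_3 < v_4 < v_5 < v_6 < v_7 < v_8. Listing each simplex with vertices in this order, K has dimension 2 with simplices:

  0-simplices (9): [v_0], [v_1], [v_2], [v_3], [v_4], [v_5], [v_6], [v_7], [v_8]
  1-simplices (27): (27 of them)
  2-simplices (18): (18 of them)

Hence C_0 ≅ Z^9, C_1 ≅ Z^27, C_2 ≅ Z^18.

The boundary map ∂_1: C_1 → C_0 is given by ∂[p,q] = [q] − [p]. For instance
  ∂[v_1,v_6] = [v_6] − [v_1].
As a 9×27 matrix over Z this has rank 8, with invariant factors (1,1,1,1,1,1,1,1).

The boundary map ∂_2: C_2 → C_1 sends each 2-simplex [p,q,r] to [q,r] − [p,r] + [p,q]. For instance
  ∂[v_3,v_5,v_8] = [v_5,v_8] − [v_3,v_8] + [v_3,v_5],
  ∂[v_0,v_6,v_8] = [v_6,v_8] − [v_0,v_8] + [v_0,v_6].
This gives a 27×18 integer matrix of rank 18; reducing to Smith normal form yields diagonal entries (1,1,1,1,1,1,1,1,1,1,1,1,1,1,1,1,1,2).

From H_k ≅ ker(∂_k) / im(∂_{k+1}) we obtain:

  H_0: rank C_0 − rank ∂_1 = 9 − 8 = 1, and the invariant factors of ∂_1 are all 1, so H_0 ≅ Z.
  H_1: rank ker ∂_1 − rank ∂_2 = (27 − 8) − 18 = 1, and ∂_2 has invariant factor 2 > 1, so H_1 ≅ Z ⊕ Z_2.
  H_2: rank ker ∂_2 − rank ∂_3 = (18 − 18) − 0 = 0, and there is no ∂_3, so H_2 ≅ 0.

As a check, the Euler characteristic is 9 − 27 + 18 = 0, which agrees with 1 − 1 + 0 = 0.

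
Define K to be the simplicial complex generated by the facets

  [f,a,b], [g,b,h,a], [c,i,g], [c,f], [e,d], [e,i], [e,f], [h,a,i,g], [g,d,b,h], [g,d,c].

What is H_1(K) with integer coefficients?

H_1 = Z^3.

We work with the vertex ordering a < b < c < d < e < f < g < h < i. The simplices of K, each written with vertices in increasing order, are:

  0-simplices (9): a, b, c, d, e, f, g, h, i
  1-simplices (21): ab, af, ag, ah, ai, bd, bf, bg, bh, cd, cf, cg, ci, de, dg, dh, ef, ei, gh, gi, hi
  2-simplices (13): abf, abg, abh, agh, agi, ahi, bdg, bdh, bgh, cdg, cgi, dgh, ghi
  3-simplices (3): abgh, aghi, bdgh

giving chain groups C_0 ≅ Z^9, C_1 ≅ Z^21, C_2 ≅ Z^13, C_3 ≅ Z^3.

∂_1: C_1 → C_0 maps an edge to its endpoints' difference, ∂[p,q] = q − p.
The resulting 9×21 matrix has rank 8, and its Smith normal form has invariant factors (1,1,1,1,1,1,1,1).

The boundary map ∂_2: C_2 → C_1 maps a triangle to the signed sum of its edges. For instance
  ∂agh = gh − ah + ag,
  ∂bdh = dh − bh + bd.
The 21×13 boundary matrix has rank 10 and Smith normal form diag(1,1,1,1,1,1,1,1,1,1).

Boundary ∂_3: C_3 → C_2 sends each 3-simplex σ to the alternating sum Σ_i (−1)^i (σ with its i-th vertex removed). For instance
  ∂aghi = ghi − ahi + agi − agh,
  ∂abgh = bgh − agh + abh − abg.
The 13×3 boundary matrix has rank 3 and Smith normal form diag(1,1,1).

Computing H_k = (kernel of ∂_k) / (image of ∂_{k+1}):

  H_1: rank ker ∂_1 − rank ∂_2 = (21 − 8) − 10 = 3, and the invariant factors of ∂_2 are all 1, so H_1 = Z^3.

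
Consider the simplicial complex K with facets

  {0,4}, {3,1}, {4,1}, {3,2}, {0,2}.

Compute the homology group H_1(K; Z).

Take the total order 0 < 1 < 2 < 3 < 4 on the vertex set. Then K (dimension 1) consists of the simplices:

  0-simplices (5): [0], [1], [2], [3], [4]
  1-simplices (5): [0,2], [0,4], [1,3], [1,4], [2,3]

Hence C_0 ≅ Z^5, C_1 ≅ Z^5.

The boundary map ∂_1: C_1 → C_0 is given by ∂[p,q] = [q] − [p].
This gives a 5×5 integer matrix of rank 4; reducing to Smith normal form yields diagonal entries (1,1,1,1).

Computing H_k = (kernel of ∂_k) / (image of ∂_{k+1}):

  H_1: rank ker ∂_1 − rank ∂_2 = (5 − 4) − 0 = 1, and there is no ∂_2, so H_1 ≅ Z.

H_1 = Z.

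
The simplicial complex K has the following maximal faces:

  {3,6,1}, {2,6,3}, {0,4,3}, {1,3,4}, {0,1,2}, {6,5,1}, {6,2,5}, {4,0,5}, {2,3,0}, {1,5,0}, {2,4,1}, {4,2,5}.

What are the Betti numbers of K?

b_0 = 1, b_1 = 0, b_2 = 0.

Take the total order 0 < 1 < 2 < 3 < 4 < 5 < 6 on the vertex set. Then K (dimension 2) consists of the simplices:

  0-simplices (7): [0], [1], [2], [3], [4], [5], [6]
  1-simplices (18): [0,1], [0,2], [0,3], [0,4], [0,5], [1,2], [1,3], [1,4], [1,5], [1,6], [2,3], [2,4], [2,5], [2,6], [3,4], [3,6], [4,5], [5,6]
  2-simplices (12): [0,1,2], [0,1,5], [0,2,3], [0,3,4], [0,4,5], [1,2,4], [1,3,4], [1,3,6], [1,5,6], [2,3,6], [2,4,5], [2,5,6]

so the chain groups are C_0 ≅ Z^7, C_1 ≅ Z^18, C_2 ≅ Z^12.

∂_1: C_1 → C_0 is given by ∂[p,q] = [q] − [p].
The resulting 7×18 matrix has rank 6, and its Smith normal form has invariant factors (1,1,1,1,1,1).

The boundary map ∂_2: C_2 → C_1 sends each 2-simplex [p,q,r] to [q,r] − [p,r] + [p,q]. For instance
  ∂[2,3,6] = [3,6] − [2,6] + [2,3],
  ∂[2,5,6] = [5,6] − [2,6] + [2,5].
The 18×12 boundary matrix has rank 12 and Smith normal form diag(1,1,1,1,1,1,1,1,1,1,1,2).

Reading off H_k = ker ∂_k / im ∂_{k+1}:

  H_0: rank C_0 − rank ∂_1 = 7 − 6 = 1, and the invariant factors of ∂_1 are all 1, so H_0 ≅ Z.
  H_1: rank ker ∂_1 − rank ∂_2 = (18 − 6) − 12 = 0, and ∂_2 has invariant factor 2 > 1, so H_1 ≅ Z_2.
  H_2: rank ker ∂_2 − rank ∂_3 = (12 − 12) − 0 = 0, and there is no ∂_3, so H_2 ≅ 0.

Hence the Betti numbers are b_0 = 1, b_1 = 0, b_2 = 0.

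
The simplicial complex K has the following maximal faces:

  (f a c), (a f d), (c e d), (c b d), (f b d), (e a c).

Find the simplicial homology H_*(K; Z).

H_0 = Z,  H_1 = Z,  H_2 = 0.

Take the total order a < b < c < d < e < f on the vertex set. Then K (dimension 2) consists of the simplices:

  0-simplices (6): a, b, c, d, e, f
  1-simplices (12): ac, ad, ae, af, bc, bd, bf, cd, ce, cf, de, df
  2-simplices (6): ace, acf, adf, bcd, bdf, cde

Hence C_0 ≅ Z^6, C_1 ≅ Z^12, C_2 ≅ Z^6.

Boundary ∂_1: C_1 → C_0 maps an edge to its endpoints' difference, ∂[p,q] = q − p. For instance
  ∂df = f − d.
This gives a 6×12 integer matrix of rank 5; reducing to Smith normal form yields diagonal entries (1,1,1,1,1).

Boundary ∂_2: C_2 → C_1 sends each 2-simplex [p,q,r] to [q,r] − [p,r] + [p,q]. For instance
  ∂cde = de − ce + cd,
  ∂bcd = cd − bd + bc.
As a 12×6 matrix over Z this has rank 6, with invariant factors (1,1,1,1,1,1).

From H_k ≅ ker(∂_k) / im(∂_{k+1}) we obtain:

  H_0: rank C_0 − rank ∂_1 = 6 − 5 = 1, and the invariant factors of ∂_1 are all 1, so H_0 ≅ Z.
  H_1: rank ker ∂_1 − rank ∂_2 = (12 − 5) − 6 = 1, and the invariant factors of ∂_2 are all 1, so H_1 ≅ Z.
  H_2: rank ker ∂_2 − rank ∂_3 = (6 − 6) − 0 = 0, and there is no ∂_3, so H_2 ≅ 0.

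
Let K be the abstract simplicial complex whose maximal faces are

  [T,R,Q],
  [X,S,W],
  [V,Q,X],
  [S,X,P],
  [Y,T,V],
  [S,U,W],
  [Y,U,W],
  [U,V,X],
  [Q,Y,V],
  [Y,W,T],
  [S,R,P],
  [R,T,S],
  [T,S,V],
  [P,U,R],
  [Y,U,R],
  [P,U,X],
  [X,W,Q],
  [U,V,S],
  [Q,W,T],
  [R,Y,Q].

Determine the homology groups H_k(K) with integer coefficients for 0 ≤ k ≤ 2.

H_0 = Z,  H_1 = Z ⊕ Z/2Z,  H_2 = 0.

We work with the vertex ordering P < Q < R < S < T < U < V < W < X < Y. The simplices of K, each written with vertices in increasing order, are:

  0-simplices (10): P, Q, R, S, T, U, V, W, X, Y
  1-simplices (30): PR, PS, PU, PX, QR, QT, QV, QW, QX, QY, RS, RT, RU, RY, ST, SU, SV, SW, SX, TV, TW, TY, UV, UW, UX, UY, VX, VY, WX, WY
  2-simplices (20): PRS, PRU, PSX, PUX, QRT, QRY, QTW, QVX, QVY, QWX, RST, RUY, STV, SUV, SUW, SWX, TVY, TWY, UVX, UWY

Hence C_0 ≅ Z^10, C_1 ≅ Z^30, C_2 ≅ Z^20.

∂_1: C_1 → C_0 is given by ∂[p,q] = [q] − [p].
This gives a 10×30 integer matrix of rank 9; reducing to Smith normal form yields diagonal entries (1,1,1,1,1,1,1,1,1).

Boundary ∂_2: C_2 → C_1 sends each 2-simplex [p,q,r] to [q,r] − [p,r] + [p,q]. For instance
  ∂SUW = UW − SW + SU,
  ∂PRU = RU − PU + PR.
As a 30×20 matrix over Z this has rank 20, with invariant factors (1,1,1,1,1,1,1,1,1,1,1,1,1,1,1,1,1,1,1,2).

From H_k ≅ ker(∂_k) / im(∂_{k+1}) we obtain:

  H_0: rank C_0 − rank ∂_1 = 10 − 9 = 1, and the invariant factors of ∂_1 are all 1, so H_0 ≅ Z.
  H_1: rank ker ∂_1 − rank ∂_2 = (30 − 9) − 20 = 1, and ∂_2 has invariant factor 2 > 1, so H_1 ≅ Z ⊕ Z/2Z.
  H_2: rank ker ∂_2 − rank ∂_3 = (20 − 20) − 0 = 0, and there is no ∂_3, so H_2 ≅ 0.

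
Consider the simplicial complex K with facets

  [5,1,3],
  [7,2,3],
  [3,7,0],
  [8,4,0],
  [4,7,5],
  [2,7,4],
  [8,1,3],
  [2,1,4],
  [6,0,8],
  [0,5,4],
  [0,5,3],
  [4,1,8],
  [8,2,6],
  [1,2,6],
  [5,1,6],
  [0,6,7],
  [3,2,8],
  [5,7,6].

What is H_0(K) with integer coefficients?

Take the total order 0 < 1 < 2 < 3 < 4 < 5 < 6 < 7 < 8 on the vertex set. Then K (dimension 2) consists of the simplices:

  0-simplices (9): [0], [1], [2], [3], [4], [5], [6], [7], [8]
  1-simplices (27): (27 of them)
  2-simplices (18): [0,3,5], [0,3,7], [0,4,5], [0,4,8], [0,6,7], [0,6,8], [1,2,4], [1,2,6], [1,3,5], [1,3,8], [1,4,8], [1,5,6], [2,3,7], [2,3,8], [2,4,7], [2,6,8], [4,5,7], [5,6,7]

giving chain groups C_0 ≅ Z^9, C_1 ≅ Z^27, C_2 ≅ Z^18.

Boundary ∂_1: C_1 → C_0 maps an edge to its endpoints' difference, ∂[p,q] = q − p.
The resulting 9×27 matrix has rank 8, and its Smith normal form has invariant factors (1,1,1,1,1,1,1,1).

∂_2: C_2 → C_1 acts by ∂[p,q,r] = [q,r] − [p,r] + [p,q]. For instance
  ∂[1,5,6] = [5,6] − [1,6] + [1,5],
  ∂[2,4,7] = [4,7] − [2,7] + [2,4].
This gives a 27×18 integer matrix of rank 18; reducing to Smith normal form yields diagonal entries (1,1,1,1,1,1,1,1,1,1,1,1,1,1,1,1,1,2).

Computing H_k = (kernel of ∂_k) / (image of ∂_{k+1}):

  H_0: rank C_0 − rank ∂_1 = 9 − 8 = 1, and the invariant factors of ∂_1 are all 1, so H_0 = Z.

H_0 ≅ Z.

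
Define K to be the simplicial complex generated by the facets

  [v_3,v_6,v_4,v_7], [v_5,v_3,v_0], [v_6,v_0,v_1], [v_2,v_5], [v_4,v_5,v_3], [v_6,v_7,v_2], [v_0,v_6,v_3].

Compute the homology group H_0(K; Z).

H_0 ≅ Z.

Take the total order v_0 < v_1 < v_2 < v_3 < v_4 < v_5 < v_6 < v_7 on the vertex set. Then K (dimension 3) consists of the simplices:

  0-simplices (8): [v_0], [v_1], [v_2], [v_3], [v_4], [v_5], [v_6], [v_7]
  1-simplices (16): (16 of them)
  2-simplices (9): [v_0,v_1,v_6], [v_0,v_3,v_5], [v_0,v_3,v_6], [v_2,v_6,v_7], [v_3,v_4,v_5], [v_3,v_4,v_6], [v_3,v_4,v_7], [v_3,v_6,v_7], [v_4,v_6,v_7]
  3-simplices (1): [v_3,v_4,v_6,v_7]

giving chain groups C_0 ≅ Z^8, C_1 ≅ Z^16, C_2 ≅ Z^9, C_3 ≅ Z^1.

The boundary map ∂_1: C_1 → C_0 sends each edge [p,q] (with p < q) to q − p. For instance
  ∂[v_3,v_7] = [v_7] − [v_3].
The resulting 8×16 matrix has rank 7, and its Smith normal form has invariant factors (1,1,1,1,1,1,1).

∂_2: C_2 → C_1 maps a triangle to the signed sum of its edges. For instance
  ∂[v_4,v_6,v_7] = [v_6,v_7] − [v_4,v_7] + [v_4,v_6],
  ∂[v_0,v_3,v_5] = [v_3,v_5] − [v_0,v_5] + [v_0,v_3].
The resulting 16×9 matrix has rank 8, and its Smith normal form has invariant factors (1,1,1,1,1,1,1,1).

Boundary ∂_3: C_3 → C_2 sends each 3-simplex σ to the alternating sum Σ_i (−1)^i (σ with its i-th vertex removed). For instance
  ∂[v_3,v_4,v_6,v_7] = [v_4,v_6,v_7] − [v_3,v_6,v_7] + [v_3,v_4,v_7] − [v_3,v_4,v_6].
The 9×1 boundary matrix has rank 1 and Smith normal form diag(1).

Reading off H_k = ker ∂_k / im ∂_{k+1}:

  H_0: rank C_0 − rank ∂_1 = 8 − 7 = 1, and the invariant factors of ∂_1 are all 1, so H_0 ≅ Z.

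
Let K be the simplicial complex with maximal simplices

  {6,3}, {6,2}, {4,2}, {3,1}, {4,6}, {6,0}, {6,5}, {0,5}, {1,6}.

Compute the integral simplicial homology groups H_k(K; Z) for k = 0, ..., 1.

Order the vertices as 0 < 1 < 2 < 3 < 4 < 5 < 6. Listing each simplex with vertices in this order, K has dimension 1 with simplices:

  0-simplices (7): [0], [1], [2], [3], [4], [5], [6]
  1-simplices (9): [0,5], [0,6], [1,3], [1,6], [2,4], [2,6], [3,6], [4,6], [5,6]

giving chain groups C_0 ≅ Z^7, C_1 ≅ Z^9.

∂_1: C_1 → C_0 sends each edge [p,q] (with p < q) to q − p.
The resulting 7×9 matrix has rank 6, and its Smith normal form has invariant factors (1,1,1,1,1,1).

Now H_k = ker ∂_k / im ∂_{k+1}, so:

  H_0: rank C_0 − rank ∂_1 = 7 − 6 = 1, and the invariant factors of ∂_1 are all 1, so H_0 ≅ Z.
  H_1: rank ker ∂_1 − rank ∂_2 = (9 − 6) − 0 = 3, and there is no ∂_2, so H_1 ≅ Z^3.

H_0 ≅ Z,  H_1 ≅ Z^3.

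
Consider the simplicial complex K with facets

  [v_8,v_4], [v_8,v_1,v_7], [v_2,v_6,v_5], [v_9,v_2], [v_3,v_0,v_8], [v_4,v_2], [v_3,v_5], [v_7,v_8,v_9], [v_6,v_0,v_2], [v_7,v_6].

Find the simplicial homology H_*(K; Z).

H_0 = Z,  H_1 = Z^4,  H_2 = 0.

Order the vertices as v_0 < v_1 < v_2 < v_3 < v_4 < v_5 < v_6 < v_7 < v_8 < v_9. Listing each simplex with vertices in this order, K has dimension 2 with simplices:

  0-simplices (10): [v_0], [v_1], [v_2], [v_3], [v_4], [v_5], [v_6], [v_7], [v_8], [v_9]
  1-simplices (18): (18 of them)
  2-simplices (5): [v_0,v_2,v_6], [v_0,v_3,v_8], [v_1,v_7,v_8], [v_2,v_5,v_6], [v_7,v_8,v_9]

so the chain groups are C_0 ≅ Z^10, C_1 ≅ Z^18, C_2 ≅ Z^5.

∂_1: C_1 → C_0 is given by ∂[p,q] = [q] − [p]. For instance
  ∂[v_6,v_7] = [v_7] − [v_6].
As a 10×18 matrix over Z this has rank 9, with invariant factors (1,1,1,1,1,1,1,1,1).

Boundary ∂_2: C_2 → C_1 maps a triangle to the signed sum of its edges. For instance
  ∂[v_1,v_7,v_8] = [v_7,v_8] − [v_1,v_8] + [v_1,v_7],
  ∂[v_0,v_3,v_8] = [v_3,v_8] − [v_0,v_8] + [v_0,v_3].
The resulting 18×5 matrix has rank 5, and its Smith normal form has invariant factors (1,1,1,1,1).

Computing H_k = (kernel of ∂_k) / (image of ∂_{k+1}):

  H_0: rank C_0 − rank ∂_1 = 10 − 9 = 1, and the invariant factors of ∂_1 are all 1, so H_0 = Z.
  H_1: rank ker ∂_1 − rank ∂_2 = (18 − 9) − 5 = 4, and the invariant factors of ∂_2 are all 1, so H_1 = Z^4.
  H_2: rank ker ∂_2 − rank ∂_3 = (5 − 5) − 0 = 0, and there is no ∂_3, so H_2 = 0.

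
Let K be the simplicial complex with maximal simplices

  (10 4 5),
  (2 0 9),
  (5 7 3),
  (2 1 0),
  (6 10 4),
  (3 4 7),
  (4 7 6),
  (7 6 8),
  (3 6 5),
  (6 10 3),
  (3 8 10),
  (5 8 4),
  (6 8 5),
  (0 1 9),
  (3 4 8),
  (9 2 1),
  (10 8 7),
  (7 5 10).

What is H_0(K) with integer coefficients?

Take the total order 0 < 1 < 2 < 3 < 4 < 5 < 6 < 7 < 8 < 9 < 10 on the vertex set. Then K (dimension 2) consists of the simplices:

  0-simplices (11): [0], [1], [2], [3], [4], [5], [6], [7], [8], [9], [10]
  1-simplices (27): (27 of them)
  2-simplices (18): (18 of them)

Hence C_0 ≅ Z^11, C_1 ≅ Z^27, C_2 ≅ Z^18.

The boundary map ∂_1: C_1 → C_0 is given by ∂[p,q] = [q] − [p]. For instance
  ∂[4,10] = [10] − [4].
This gives a 11×27 integer matrix of rank 9; reducing to Smith normal form yields diagonal entries (1,1,1,1,1,1,1,1,1).

Boundary ∂_2: C_2 → C_1 sends each 2-simplex [p,q,r] to [q,r] − [p,r] + [p,q]. For instance
  ∂[1,2,9] = [2,9] − [1,9] + [1,2],
  ∂[3,5,6] = [5,6] − [3,6] + [3,5].
The 27×18 boundary matrix has rank 16 and Smith normal form diag(1,1,1,1,1,1,1,1,1,1,1,1,1,1,1,1).

Computing H_k = (kernel of ∂_k) / (image of ∂_{k+1}):

  H_0: rank C_0 − rank ∂_1 = 11 − 9 = 2, and the invariant factors of ∂_1 are all 1, so H_0 ≅ Z^2.

H_0 = Z^2.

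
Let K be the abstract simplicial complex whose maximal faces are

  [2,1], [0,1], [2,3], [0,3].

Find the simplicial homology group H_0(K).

H_0 = Z.

We work with the vertex ordering 0 < 1 < 2 < 3. The simplices of K, each written with vertices in increasing order, are:

  0-simplices (4): [0], [1], [2], [3]
  1-simplices (4): [0,1], [0,3], [1,2], [2,3]

Hence C_0 ≅ Z^4, C_1 ≅ Z^4.

The boundary map ∂_1: C_1 → C_0 sends each edge [p,q] (with p < q) to q − p.
As a 4×4 matrix over Z this has rank 3, with invariant factors (1,1,1).

Reading off H_k = ker ∂_k / im ∂_{k+1}:

  H_0: rank C_0 − rank ∂_1 = 4 − 3 = 1, and the invariant factors of ∂_1 are all 1, so H_0 ≅ Z.

(K is a triangulation of the circle S^1.)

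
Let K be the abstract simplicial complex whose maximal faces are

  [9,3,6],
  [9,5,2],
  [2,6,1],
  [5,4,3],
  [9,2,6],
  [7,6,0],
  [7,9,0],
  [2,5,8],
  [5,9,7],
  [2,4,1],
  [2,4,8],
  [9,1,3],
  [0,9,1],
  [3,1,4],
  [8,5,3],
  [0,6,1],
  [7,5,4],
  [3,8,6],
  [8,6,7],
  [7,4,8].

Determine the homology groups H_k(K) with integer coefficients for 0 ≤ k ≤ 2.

Order the vertices as 0 < 1 < 2 < 3 < 4 < 5 < 6 < 7 < 8 < 9. Listing each simplex with vertices in this order, K has dimension 2 with simplices:

  0-simplices (10): [0], [1], [2], [3], [4], [5], [6], [7], [8], [9]
  1-simplices (30): (30 of them)
  2-simplices (20): (20 of them)

giving chain groups C_0 ≅ Z^10, C_1 ≅ Z^30, C_2 ≅ Z^20.

∂_1: C_1 → C_0 is given by ∂[p,q] = [q] − [p]. For instance
  ∂[3,9] = [9] − [3].
This gives a 10×30 integer matrix of rank 9; reducing to Smith normal form yields diagonal entries (1,1,1,1,1,1,1,1,1).

The boundary map ∂_2: C_2 → C_1 maps a triangle to the signed sum of its edges. For instance
  ∂[1,2,6] = [2,6] − [1,6] + [1,2],
  ∂[3,6,9] = [6,9] − [3,9] + [3,6].
The resulting 30×20 matrix has rank 20, and its Smith normal form has invariant factors (1,1,1,1,1,1,1,1,1,1,1,1,1,1,1,1,1,1,1,2).

From H_k ≅ ker(∂_k) / im(∂_{k+1}) we obtain:

  H_0: rank C_0 − rank ∂_1 = 10 − 9 = 1, and the invariant factors of ∂_1 are all 1, so H_0 ≅ Z.
  H_1: rank ker ∂_1 − rank ∂_2 = (30 − 9) − 20 = 1, and ∂_2 has invariant factor 2 > 1, so H_1 ≅ Z ⊕ Z/2Z.
  H_2: rank ker ∂_2 − rank ∂_3 = (20 − 20) − 0 = 0, and there is no ∂_3, so H_2 ≅ 0.

(K is a triangulation of the Klein bottle.)

H_0 = Z,  H_1 = Z ⊕ Z/2Z,  H_2 = 0.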